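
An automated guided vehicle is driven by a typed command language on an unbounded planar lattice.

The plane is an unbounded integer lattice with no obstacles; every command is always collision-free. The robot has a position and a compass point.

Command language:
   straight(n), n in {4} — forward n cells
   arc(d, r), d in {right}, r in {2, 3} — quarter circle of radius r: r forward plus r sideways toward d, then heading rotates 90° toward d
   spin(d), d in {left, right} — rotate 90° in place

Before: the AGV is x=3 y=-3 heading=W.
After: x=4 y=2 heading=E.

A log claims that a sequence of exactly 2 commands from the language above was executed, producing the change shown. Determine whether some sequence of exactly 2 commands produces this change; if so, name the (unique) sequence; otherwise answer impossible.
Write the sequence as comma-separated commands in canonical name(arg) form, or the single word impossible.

arc(right, 2), arc(right, 3)

key: order matters: swapping arc(right, 2) and arc(right, 3) lands elsewhere
start: x=3 y=-3 heading=W
1. arc(right, 2) → x=1 y=-1 heading=N
2. arc(right, 3) → x=4 y=2 heading=E
no rival 2-sequence matches.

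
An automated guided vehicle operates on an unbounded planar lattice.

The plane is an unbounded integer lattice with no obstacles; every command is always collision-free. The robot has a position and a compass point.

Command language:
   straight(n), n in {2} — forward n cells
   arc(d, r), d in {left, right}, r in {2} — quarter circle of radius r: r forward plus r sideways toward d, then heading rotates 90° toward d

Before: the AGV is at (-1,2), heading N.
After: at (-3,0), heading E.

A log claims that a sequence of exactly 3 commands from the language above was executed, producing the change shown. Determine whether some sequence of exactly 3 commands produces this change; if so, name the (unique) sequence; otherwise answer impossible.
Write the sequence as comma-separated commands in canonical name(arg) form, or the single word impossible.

key: position moved to (-3,0) AND the heading swung to E — translation plus rotation needed
begin: at (-1,2), heading N
step 1 (arc(left, 2)): at (-3,4), heading W
step 2 (arc(left, 2)): at (-5,2), heading S
step 3 (arc(left, 2)): at (-3,0), heading E
no other 3-command option fits: unique.

arc(left, 2), arc(left, 2), arc(left, 2)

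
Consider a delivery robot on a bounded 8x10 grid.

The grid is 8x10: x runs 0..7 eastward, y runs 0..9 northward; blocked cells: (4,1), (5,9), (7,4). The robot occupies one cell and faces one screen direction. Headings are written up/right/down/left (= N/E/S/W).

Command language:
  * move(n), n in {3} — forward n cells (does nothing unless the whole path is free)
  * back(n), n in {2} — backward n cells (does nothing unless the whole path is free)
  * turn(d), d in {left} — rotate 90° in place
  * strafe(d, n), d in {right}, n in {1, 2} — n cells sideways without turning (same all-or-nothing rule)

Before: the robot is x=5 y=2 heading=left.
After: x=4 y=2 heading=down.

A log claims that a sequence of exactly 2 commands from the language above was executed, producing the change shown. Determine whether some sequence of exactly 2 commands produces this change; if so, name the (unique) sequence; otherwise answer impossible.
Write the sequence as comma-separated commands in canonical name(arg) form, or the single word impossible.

turn(left), strafe(right, 1)

key: running strafe(right, 1) before turn(left) would end elsewhere — order is forced
t0: x=5 y=2 heading=left
t=1 turn(left) ⇒ x=5 y=2 heading=down
t=2 strafe(right, 1) ⇒ x=4 y=2 heading=down
no rival 2-sequence matches.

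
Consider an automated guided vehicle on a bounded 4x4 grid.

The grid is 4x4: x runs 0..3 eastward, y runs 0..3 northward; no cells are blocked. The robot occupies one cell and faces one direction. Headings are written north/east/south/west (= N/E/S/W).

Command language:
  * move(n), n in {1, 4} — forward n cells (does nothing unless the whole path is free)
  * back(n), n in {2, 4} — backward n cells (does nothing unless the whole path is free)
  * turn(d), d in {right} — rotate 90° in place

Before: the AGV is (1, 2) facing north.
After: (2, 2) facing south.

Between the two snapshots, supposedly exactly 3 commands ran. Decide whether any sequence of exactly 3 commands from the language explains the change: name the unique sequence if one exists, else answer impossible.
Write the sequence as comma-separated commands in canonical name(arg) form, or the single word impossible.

turn(right), move(1), turn(right)

key: cell and facing (now S) both changed — the 3 commands mix motion and turning
start: (1, 2) facing north
1. turn(right) → (1, 2) facing east
2. move(1) → (2, 2) facing east
3. turn(right) → (2, 2) facing south
no rival 3-sequence matches.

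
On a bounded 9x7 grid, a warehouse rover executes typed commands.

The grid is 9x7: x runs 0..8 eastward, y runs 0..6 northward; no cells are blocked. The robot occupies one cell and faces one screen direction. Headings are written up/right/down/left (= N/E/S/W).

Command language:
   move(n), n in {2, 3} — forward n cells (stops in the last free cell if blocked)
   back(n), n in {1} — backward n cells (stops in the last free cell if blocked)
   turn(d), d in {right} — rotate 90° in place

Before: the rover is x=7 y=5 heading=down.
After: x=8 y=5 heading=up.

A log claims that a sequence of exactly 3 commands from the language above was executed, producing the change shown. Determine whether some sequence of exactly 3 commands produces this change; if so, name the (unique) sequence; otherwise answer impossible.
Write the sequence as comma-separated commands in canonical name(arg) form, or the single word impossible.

turn(right), back(1), turn(right)

key: position moved to (8,5) AND the heading swung to N — translation plus rotation needed
start: x=7 y=5 heading=down
1. turn(right) → x=7 y=5 heading=left
2. back(1) → x=8 y=5 heading=left
3. turn(right) → x=8 y=5 heading=up
uniquely the one of 64 3-step routes that fits.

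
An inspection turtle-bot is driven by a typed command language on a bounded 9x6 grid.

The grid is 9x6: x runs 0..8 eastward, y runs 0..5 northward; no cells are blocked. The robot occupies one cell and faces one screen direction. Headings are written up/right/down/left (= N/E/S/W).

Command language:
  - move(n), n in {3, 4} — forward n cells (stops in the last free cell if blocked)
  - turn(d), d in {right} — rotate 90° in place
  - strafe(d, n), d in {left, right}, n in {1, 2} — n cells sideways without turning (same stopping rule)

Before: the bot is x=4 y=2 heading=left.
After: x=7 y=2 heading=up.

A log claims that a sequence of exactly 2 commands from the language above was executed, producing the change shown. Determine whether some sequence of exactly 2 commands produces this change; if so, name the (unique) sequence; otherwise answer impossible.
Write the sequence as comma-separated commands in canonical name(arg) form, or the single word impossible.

impossible

every 2-command combo misses the target.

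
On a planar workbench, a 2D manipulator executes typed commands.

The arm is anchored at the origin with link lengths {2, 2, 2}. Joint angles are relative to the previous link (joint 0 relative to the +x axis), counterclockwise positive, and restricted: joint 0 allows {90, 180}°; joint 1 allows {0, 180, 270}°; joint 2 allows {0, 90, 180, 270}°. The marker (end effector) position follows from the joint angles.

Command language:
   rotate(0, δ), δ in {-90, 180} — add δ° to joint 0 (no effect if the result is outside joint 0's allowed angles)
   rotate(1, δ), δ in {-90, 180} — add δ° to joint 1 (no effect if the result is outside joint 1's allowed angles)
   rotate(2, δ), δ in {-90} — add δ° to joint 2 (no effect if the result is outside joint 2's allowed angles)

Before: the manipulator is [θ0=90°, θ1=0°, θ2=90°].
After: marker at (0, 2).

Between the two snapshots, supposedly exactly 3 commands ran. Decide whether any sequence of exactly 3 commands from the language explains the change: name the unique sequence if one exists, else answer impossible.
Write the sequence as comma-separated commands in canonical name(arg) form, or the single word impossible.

from: [θ0=90°, θ1=0°, θ2=90°]
step 1 (rotate(2, -90)): [θ0=90°, θ1=0°, θ2=0°]
step 2 (rotate(2, -90)): [θ0=90°, θ1=0°, θ2=270°]
step 3 (rotate(2, -90)): [θ0=90°, θ1=0°, θ2=180°]
all 125 alternatives checked — unique.

rotate(2, -90), rotate(2, -90), rotate(2, -90)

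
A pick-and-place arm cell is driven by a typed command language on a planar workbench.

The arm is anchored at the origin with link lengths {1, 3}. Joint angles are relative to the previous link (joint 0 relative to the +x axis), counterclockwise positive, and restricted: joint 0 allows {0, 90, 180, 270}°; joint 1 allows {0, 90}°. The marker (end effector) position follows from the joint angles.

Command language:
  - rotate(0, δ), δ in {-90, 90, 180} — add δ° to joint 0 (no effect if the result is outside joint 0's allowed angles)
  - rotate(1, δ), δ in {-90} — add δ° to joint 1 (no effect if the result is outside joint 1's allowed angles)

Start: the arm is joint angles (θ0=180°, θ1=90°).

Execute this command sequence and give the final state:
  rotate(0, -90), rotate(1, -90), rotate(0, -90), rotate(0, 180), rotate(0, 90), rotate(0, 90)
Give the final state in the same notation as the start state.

joint angles (θ0=0°, θ1=0°)

t0: joint angles (θ0=180°, θ1=90°)
step 1 (rotate(0, -90)): joint angles (θ0=90°, θ1=90°)
step 2 (rotate(1, -90)): joint angles (θ0=90°, θ1=0°)
step 3 (rotate(0, -90)): joint angles (θ0=0°, θ1=0°)
step 4 (rotate(0, 180)): joint angles (θ0=180°, θ1=0°)
step 5 (rotate(0, 90)): joint angles (θ0=270°, θ1=0°)
step 6 (rotate(0, 90)): joint angles (θ0=0°, θ1=0°)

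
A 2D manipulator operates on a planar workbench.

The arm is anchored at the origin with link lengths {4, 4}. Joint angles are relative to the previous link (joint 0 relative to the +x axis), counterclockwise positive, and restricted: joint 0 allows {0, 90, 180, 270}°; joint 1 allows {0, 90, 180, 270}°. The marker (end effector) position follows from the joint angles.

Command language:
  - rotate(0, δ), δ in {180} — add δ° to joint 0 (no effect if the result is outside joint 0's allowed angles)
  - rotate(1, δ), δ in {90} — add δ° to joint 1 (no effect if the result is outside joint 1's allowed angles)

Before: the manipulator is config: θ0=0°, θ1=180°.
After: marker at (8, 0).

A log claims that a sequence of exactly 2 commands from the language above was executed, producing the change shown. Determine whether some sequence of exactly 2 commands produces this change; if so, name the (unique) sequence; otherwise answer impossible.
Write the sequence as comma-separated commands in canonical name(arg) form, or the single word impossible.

rotate(1, 90), rotate(1, 90)

begin: config: θ0=0°, θ1=180°
t=1 rotate(1, 90) ⇒ config: θ0=0°, θ1=270°
t=2 rotate(1, 90) ⇒ config: θ0=0°, θ1=0°
no rival 2-sequence matches.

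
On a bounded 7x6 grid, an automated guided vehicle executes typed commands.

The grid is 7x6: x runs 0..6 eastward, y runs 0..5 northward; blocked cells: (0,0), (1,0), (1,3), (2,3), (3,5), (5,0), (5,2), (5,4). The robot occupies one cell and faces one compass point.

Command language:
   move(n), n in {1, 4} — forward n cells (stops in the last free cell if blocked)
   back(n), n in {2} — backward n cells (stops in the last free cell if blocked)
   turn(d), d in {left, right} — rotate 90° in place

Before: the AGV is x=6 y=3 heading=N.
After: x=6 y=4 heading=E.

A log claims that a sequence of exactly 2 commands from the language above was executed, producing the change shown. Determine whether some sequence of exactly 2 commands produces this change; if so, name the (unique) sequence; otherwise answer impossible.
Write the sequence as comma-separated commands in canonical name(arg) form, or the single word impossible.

move(1), turn(right)

key: running turn(right) before move(1) would end elsewhere — order is forced
from: x=6 y=3 heading=N
[1] after move(1): x=6 y=4 heading=N
[2] after turn(right): x=6 y=4 heading=E
no rival 2-sequence matches.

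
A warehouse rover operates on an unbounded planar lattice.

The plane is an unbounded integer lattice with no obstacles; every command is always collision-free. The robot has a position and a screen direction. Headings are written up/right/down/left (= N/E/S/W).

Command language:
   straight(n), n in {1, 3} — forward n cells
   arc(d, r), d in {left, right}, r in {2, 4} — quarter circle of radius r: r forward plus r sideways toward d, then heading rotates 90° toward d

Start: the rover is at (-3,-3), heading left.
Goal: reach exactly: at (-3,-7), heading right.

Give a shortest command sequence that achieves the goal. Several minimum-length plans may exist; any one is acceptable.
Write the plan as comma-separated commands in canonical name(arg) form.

t0: at (-3,-3), heading left
[1] after arc(left, 2): at (-5,-5), heading down
[2] after arc(left, 2): at (-3,-7), heading right
nothing shorter than 2 reaches the goal.

arc(left, 2), arc(left, 2)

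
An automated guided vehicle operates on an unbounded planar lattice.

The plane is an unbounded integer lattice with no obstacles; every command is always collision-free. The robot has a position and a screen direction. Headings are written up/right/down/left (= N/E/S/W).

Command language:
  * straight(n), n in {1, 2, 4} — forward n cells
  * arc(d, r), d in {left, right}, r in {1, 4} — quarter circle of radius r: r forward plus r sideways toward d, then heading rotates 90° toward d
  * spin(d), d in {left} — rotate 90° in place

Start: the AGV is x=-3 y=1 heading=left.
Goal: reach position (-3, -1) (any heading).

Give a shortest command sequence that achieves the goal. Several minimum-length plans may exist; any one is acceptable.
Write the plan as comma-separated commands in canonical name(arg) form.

spin(left), straight(2)

begin: x=-3 y=1 heading=left
step 1 (spin(left)): x=-3 y=1 heading=down
step 2 (straight(2)): x=-3 y=-1 heading=down
nothing shorter than 2 reaches the goal.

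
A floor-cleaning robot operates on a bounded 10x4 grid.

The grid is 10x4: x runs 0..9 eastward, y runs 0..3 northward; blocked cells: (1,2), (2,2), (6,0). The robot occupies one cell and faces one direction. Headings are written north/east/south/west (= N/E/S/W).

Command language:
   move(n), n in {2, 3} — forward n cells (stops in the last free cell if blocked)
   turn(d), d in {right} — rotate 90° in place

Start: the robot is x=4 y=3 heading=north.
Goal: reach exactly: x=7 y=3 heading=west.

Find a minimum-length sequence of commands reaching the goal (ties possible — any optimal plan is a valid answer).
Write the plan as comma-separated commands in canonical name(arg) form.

turn(right), move(3), turn(right), turn(right)

from: x=4 y=3 heading=north
t=1 turn(right) ⇒ x=4 y=3 heading=east
t=2 move(3) ⇒ x=7 y=3 heading=east
t=3 turn(right) ⇒ x=7 y=3 heading=south
t=4 turn(right) ⇒ x=7 y=3 heading=west
minimal: 4 command(s), checked below 4.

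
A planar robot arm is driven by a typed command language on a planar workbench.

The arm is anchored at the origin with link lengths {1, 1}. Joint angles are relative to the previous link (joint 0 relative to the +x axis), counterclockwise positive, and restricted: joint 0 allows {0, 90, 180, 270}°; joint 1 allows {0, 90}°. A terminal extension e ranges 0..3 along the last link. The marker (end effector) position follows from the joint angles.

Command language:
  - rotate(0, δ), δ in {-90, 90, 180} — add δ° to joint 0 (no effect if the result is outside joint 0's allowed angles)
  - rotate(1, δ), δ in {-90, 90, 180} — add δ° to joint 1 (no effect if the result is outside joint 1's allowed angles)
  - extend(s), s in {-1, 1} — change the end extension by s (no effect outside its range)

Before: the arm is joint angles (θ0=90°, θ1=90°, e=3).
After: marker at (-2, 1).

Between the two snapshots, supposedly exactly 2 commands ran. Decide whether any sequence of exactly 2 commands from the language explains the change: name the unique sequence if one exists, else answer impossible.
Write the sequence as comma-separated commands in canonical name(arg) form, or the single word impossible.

extend(-1), extend(-1)

from: joint angles (θ0=90°, θ1=90°, e=3)
t=1 extend(-1) ⇒ joint angles (θ0=90°, θ1=90°, e=2)
t=2 extend(-1) ⇒ joint angles (θ0=90°, θ1=90°, e=1)
no rival 2-sequence matches.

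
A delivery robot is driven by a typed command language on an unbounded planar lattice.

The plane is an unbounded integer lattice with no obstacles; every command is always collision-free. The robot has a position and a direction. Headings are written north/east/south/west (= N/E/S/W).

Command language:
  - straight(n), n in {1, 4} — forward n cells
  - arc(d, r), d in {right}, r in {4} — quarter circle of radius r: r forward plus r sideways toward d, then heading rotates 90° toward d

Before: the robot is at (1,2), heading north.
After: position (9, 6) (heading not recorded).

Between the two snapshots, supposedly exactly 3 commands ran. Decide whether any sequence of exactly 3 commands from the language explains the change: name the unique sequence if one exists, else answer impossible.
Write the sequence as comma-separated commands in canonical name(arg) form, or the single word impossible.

key: order matters: swapping straight(4) and arc(right, 4) lands elsewhere
from: at (1,2), heading north
t=1 straight(4) ⇒ at (1,6), heading north
t=2 arc(right, 4) ⇒ at (5,10), heading east
t=3 arc(right, 4) ⇒ at (9,6), heading south
no rival 3-sequence matches.

straight(4), arc(right, 4), arc(right, 4)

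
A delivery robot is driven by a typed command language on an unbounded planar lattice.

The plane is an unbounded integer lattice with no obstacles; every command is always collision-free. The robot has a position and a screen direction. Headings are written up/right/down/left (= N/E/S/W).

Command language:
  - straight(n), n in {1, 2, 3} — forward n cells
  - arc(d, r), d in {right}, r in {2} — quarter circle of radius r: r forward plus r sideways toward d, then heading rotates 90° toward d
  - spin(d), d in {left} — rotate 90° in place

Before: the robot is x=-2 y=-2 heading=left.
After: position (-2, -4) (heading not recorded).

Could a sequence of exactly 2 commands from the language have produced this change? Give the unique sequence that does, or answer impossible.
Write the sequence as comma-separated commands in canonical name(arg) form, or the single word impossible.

spin(left), straight(2)

key: order matters: swapping spin(left) and straight(2) lands elsewhere
t0: x=-2 y=-2 heading=left
1. spin(left) → x=-2 y=-2 heading=down
2. straight(2) → x=-2 y=-4 heading=down
no other 2-command option fits: unique.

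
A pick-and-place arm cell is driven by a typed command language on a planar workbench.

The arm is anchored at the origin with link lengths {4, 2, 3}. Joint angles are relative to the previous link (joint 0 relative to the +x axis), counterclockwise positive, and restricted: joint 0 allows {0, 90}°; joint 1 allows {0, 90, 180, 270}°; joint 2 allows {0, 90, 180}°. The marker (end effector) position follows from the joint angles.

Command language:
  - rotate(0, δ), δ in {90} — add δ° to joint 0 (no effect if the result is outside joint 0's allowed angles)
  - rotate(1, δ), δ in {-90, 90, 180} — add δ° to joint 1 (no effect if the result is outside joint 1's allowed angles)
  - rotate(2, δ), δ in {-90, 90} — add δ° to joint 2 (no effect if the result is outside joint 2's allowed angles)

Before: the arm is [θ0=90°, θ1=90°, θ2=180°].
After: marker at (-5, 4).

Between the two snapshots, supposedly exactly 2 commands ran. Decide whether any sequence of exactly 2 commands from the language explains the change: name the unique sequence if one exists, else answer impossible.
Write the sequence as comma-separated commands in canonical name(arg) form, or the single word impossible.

rotate(2, -90), rotate(2, -90)

from: [θ0=90°, θ1=90°, θ2=180°]
step 1 (rotate(2, -90)): [θ0=90°, θ1=90°, θ2=90°]
step 2 (rotate(2, -90)): [θ0=90°, θ1=90°, θ2=0°]
all 36 alternatives checked — unique.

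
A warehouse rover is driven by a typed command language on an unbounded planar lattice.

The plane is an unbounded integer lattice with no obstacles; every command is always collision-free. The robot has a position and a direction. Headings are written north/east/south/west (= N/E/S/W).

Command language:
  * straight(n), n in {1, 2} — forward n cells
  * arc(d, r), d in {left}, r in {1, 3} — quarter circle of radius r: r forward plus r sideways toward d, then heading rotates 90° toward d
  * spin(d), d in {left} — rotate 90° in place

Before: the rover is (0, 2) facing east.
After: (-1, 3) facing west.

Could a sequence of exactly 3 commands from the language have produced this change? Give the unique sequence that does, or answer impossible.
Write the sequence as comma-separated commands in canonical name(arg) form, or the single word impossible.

arc(left, 1), spin(left), straight(2)

key: running straight(2) before arc(left, 1) would end elsewhere — order is forced
start: (0, 2) facing east
1. arc(left, 1) → (1, 3) facing north
2. spin(left) → (1, 3) facing west
3. straight(2) → (-1, 3) facing west
all 125 alternatives checked — unique.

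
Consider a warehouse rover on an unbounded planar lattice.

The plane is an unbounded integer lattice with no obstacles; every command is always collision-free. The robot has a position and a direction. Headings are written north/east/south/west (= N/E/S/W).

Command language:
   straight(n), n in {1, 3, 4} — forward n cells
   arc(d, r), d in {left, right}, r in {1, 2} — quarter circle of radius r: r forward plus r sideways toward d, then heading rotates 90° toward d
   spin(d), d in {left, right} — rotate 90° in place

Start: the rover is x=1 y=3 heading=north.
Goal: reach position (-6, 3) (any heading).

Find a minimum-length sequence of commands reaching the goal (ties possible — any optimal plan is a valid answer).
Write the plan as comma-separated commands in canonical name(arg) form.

arc(left, 2), straight(3), arc(left, 2)

start: x=1 y=3 heading=north
t=1 arc(left, 2) ⇒ x=-1 y=5 heading=west
t=2 straight(3) ⇒ x=-4 y=5 heading=west
t=3 arc(left, 2) ⇒ x=-6 y=3 heading=south
minimal: 3 command(s), checked below 3.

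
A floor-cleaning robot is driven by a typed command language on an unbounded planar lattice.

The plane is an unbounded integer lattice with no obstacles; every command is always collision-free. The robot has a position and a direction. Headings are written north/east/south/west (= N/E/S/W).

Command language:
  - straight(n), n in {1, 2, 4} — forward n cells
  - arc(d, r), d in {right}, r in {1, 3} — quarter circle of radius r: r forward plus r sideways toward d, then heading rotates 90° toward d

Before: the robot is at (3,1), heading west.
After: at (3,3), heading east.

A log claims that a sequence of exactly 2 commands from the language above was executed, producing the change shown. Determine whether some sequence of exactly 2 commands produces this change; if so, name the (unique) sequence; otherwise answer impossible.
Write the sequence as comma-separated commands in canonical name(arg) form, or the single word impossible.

key: position moved to (3,3) AND the heading swung to E — translation plus rotation needed
start: at (3,1), heading west
step 1 (arc(right, 1)): at (2,2), heading north
step 2 (arc(right, 1)): at (3,3), heading east
all 25 alternatives checked — unique.

arc(right, 1), arc(right, 1)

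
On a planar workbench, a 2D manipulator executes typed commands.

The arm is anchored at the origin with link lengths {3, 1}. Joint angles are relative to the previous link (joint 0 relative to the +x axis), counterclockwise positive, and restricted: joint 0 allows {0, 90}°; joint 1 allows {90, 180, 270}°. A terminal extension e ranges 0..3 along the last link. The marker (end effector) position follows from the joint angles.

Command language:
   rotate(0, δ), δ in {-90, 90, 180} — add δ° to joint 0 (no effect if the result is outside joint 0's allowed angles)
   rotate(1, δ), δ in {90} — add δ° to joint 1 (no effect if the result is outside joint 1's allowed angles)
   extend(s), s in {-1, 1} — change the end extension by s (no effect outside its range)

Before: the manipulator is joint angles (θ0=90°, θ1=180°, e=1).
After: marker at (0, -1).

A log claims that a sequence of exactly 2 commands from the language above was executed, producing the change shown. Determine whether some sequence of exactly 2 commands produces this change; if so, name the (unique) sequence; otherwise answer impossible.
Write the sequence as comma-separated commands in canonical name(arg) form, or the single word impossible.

extend(1), extend(1)

start: joint angles (θ0=90°, θ1=180°, e=1)
[1] after extend(1): joint angles (θ0=90°, θ1=180°, e=2)
[2] after extend(1): joint angles (θ0=90°, θ1=180°, e=3)
no rival 2-sequence matches.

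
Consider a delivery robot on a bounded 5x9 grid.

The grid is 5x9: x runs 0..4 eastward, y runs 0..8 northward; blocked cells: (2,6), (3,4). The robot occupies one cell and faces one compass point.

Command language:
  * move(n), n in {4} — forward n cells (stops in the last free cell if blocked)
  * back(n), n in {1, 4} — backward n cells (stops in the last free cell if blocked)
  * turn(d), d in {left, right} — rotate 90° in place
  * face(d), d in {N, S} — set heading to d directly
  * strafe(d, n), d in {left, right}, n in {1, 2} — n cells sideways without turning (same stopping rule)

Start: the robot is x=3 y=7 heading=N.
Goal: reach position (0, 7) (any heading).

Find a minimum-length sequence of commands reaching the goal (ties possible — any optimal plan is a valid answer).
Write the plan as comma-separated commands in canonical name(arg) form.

strafe(left, 2), strafe(left, 2)

t0: x=3 y=7 heading=N
[1] after strafe(left, 2): x=1 y=7 heading=N
[2] after strafe(left, 2): x=0 y=7 heading=N
minimal: 2 command(s), checked below 2.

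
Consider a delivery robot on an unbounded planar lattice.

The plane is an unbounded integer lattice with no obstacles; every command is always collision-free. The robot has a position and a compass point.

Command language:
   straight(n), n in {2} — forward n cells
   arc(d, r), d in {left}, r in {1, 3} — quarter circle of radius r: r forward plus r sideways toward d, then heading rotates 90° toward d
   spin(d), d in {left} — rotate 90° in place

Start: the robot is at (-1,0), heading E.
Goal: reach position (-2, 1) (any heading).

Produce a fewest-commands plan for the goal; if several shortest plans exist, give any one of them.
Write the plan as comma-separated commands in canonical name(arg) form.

from: at (-1,0), heading E
1. spin(left) → at (-1,0), heading N
2. arc(left, 1) → at (-2,1), heading W
no 1-step plan works, so 2 is optimal.

spin(left), arc(left, 1)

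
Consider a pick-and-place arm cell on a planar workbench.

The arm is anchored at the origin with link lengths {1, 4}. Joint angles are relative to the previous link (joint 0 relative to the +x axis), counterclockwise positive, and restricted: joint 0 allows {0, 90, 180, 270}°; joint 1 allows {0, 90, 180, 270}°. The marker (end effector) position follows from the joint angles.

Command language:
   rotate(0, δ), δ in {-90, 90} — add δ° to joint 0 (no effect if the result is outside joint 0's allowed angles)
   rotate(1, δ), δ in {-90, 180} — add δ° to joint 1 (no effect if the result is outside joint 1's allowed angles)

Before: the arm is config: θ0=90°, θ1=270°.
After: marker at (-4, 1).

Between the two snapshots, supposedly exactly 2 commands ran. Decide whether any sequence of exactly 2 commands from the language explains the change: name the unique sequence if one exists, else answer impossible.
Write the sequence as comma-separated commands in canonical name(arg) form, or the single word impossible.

initial: config: θ0=90°, θ1=270°
1. rotate(1, -90) → config: θ0=90°, θ1=180°
2. rotate(1, -90) → config: θ0=90°, θ1=90°
uniquely the one of 16 2-step routes that fits.

rotate(1, -90), rotate(1, -90)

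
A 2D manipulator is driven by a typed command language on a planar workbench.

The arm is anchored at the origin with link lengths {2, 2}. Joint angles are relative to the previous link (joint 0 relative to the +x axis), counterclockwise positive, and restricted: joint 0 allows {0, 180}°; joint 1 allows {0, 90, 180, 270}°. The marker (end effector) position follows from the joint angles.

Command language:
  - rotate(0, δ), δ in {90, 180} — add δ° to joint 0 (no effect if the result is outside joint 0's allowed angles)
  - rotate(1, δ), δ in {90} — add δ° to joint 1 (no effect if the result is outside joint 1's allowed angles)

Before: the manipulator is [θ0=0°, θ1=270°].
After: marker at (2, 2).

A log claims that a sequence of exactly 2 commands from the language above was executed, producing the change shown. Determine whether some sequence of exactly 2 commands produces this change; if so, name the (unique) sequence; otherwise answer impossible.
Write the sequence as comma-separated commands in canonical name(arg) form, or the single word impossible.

from: [θ0=0°, θ1=270°]
t=1 rotate(1, 90) ⇒ [θ0=0°, θ1=0°]
t=2 rotate(1, 90) ⇒ [θ0=0°, θ1=90°]
uniquely the one of 9 2-step routes that fits.

rotate(1, 90), rotate(1, 90)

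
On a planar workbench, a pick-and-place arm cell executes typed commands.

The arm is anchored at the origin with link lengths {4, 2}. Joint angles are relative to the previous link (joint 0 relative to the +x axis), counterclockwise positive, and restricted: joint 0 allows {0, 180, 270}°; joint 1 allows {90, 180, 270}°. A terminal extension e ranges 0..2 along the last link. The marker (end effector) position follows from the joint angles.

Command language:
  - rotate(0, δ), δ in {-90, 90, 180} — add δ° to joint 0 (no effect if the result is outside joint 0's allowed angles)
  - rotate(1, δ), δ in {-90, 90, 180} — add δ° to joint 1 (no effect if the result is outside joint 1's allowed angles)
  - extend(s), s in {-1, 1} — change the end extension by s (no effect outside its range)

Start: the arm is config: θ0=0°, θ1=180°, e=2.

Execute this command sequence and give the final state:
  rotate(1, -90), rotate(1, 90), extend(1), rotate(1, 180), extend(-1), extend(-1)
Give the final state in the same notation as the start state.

initial: config: θ0=0°, θ1=180°, e=2
step 1 (rotate(1, -90)): config: θ0=0°, θ1=90°, e=2
step 2 (rotate(1, 90)): config: θ0=0°, θ1=180°, e=2
step 3 (extend(1)): config: θ0=0°, θ1=180°, e=2
step 4 (rotate(1, 180)): config: θ0=0°, θ1=180°, e=2
step 5 (extend(-1)): config: θ0=0°, θ1=180°, e=1
step 6 (extend(-1)): config: θ0=0°, θ1=180°, e=0

config: θ0=0°, θ1=180°, e=0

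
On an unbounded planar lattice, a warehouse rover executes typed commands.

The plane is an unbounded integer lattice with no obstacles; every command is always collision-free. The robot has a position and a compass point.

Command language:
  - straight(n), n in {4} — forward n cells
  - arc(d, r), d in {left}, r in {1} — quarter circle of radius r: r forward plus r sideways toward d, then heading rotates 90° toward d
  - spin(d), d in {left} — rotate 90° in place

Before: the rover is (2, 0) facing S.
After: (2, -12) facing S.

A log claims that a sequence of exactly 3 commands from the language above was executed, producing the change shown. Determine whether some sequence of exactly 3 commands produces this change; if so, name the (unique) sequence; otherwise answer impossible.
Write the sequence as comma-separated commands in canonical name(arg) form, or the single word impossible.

straight(4), straight(4), straight(4)

key: still facing S at the end — nothing in the sequence rotates
initial: (2, 0) facing S
1. straight(4) → (2, -4) facing S
2. straight(4) → (2, -8) facing S
3. straight(4) → (2, -12) facing S
all 27 alternatives checked — unique.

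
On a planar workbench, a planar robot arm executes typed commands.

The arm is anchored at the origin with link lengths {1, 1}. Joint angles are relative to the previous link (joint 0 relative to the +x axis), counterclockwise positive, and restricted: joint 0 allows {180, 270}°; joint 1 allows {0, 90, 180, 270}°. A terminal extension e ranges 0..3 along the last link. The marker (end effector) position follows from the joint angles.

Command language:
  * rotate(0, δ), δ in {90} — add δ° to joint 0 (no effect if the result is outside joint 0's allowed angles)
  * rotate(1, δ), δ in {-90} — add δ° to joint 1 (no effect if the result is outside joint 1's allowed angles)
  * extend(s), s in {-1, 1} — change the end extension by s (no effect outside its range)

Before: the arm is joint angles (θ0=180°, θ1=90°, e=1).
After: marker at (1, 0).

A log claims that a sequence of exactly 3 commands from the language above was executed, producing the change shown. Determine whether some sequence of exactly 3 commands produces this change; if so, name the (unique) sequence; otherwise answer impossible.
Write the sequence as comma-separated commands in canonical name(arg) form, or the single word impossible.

initial: joint angles (θ0=180°, θ1=90°, e=1)
t=1 rotate(1, -90) ⇒ joint angles (θ0=180°, θ1=0°, e=1)
t=2 rotate(1, -90) ⇒ joint angles (θ0=180°, θ1=270°, e=1)
t=3 rotate(1, -90) ⇒ joint angles (θ0=180°, θ1=180°, e=1)
all 64 alternatives checked — unique.

rotate(1, -90), rotate(1, -90), rotate(1, -90)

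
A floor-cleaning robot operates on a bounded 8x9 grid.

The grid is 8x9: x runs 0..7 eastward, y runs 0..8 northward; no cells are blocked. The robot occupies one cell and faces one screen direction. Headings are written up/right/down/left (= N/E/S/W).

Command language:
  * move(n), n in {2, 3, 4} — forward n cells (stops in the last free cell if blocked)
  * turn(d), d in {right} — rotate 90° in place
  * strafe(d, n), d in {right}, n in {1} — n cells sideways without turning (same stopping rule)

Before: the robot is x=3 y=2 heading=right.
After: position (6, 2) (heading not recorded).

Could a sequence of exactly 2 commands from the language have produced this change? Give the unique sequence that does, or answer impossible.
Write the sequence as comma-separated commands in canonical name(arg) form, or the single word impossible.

move(3), turn(right)

key: running turn(right) before move(3) would end elsewhere — order is forced
start: x=3 y=2 heading=right
[1] after move(3): x=6 y=2 heading=right
[2] after turn(right): x=6 y=2 heading=down
no rival 2-sequence matches.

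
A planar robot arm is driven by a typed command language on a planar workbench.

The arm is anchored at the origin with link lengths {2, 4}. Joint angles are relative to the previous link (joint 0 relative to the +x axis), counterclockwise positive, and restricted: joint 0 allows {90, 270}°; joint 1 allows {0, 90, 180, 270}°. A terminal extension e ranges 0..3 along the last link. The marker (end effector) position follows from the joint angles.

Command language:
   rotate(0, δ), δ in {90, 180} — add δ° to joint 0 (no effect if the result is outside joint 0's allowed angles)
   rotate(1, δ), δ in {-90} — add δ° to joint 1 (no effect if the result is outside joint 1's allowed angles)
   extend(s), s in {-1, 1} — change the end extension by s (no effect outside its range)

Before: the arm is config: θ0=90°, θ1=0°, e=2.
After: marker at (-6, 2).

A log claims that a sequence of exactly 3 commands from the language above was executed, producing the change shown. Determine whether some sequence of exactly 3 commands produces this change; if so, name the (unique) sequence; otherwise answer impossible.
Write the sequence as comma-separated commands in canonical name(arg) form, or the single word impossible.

rotate(1, -90), rotate(1, -90), rotate(1, -90)

start: config: θ0=90°, θ1=0°, e=2
[1] after rotate(1, -90): config: θ0=90°, θ1=270°, e=2
[2] after rotate(1, -90): config: θ0=90°, θ1=180°, e=2
[3] after rotate(1, -90): config: θ0=90°, θ1=90°, e=2
uniquely the one of 125 3-step routes that fits.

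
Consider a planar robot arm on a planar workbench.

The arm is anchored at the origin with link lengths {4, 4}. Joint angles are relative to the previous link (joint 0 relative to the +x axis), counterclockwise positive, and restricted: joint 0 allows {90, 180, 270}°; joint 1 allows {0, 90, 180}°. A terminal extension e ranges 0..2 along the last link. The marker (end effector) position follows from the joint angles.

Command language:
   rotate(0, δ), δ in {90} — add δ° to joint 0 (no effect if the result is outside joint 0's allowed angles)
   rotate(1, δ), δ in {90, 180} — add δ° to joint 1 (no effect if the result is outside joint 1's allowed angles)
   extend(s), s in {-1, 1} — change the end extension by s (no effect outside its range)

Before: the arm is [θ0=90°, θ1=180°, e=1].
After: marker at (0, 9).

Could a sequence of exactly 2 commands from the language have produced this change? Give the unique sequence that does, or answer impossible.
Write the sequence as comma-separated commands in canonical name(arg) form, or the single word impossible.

rotate(1, 90), rotate(1, 180)

key: running rotate(1, 180) before rotate(1, 90) would end elsewhere — order is forced
from: [θ0=90°, θ1=180°, e=1]
[1] after rotate(1, 90): [θ0=90°, θ1=180°, e=1]
[2] after rotate(1, 180): [θ0=90°, θ1=0°, e=1]
no other 2-command option fits: unique.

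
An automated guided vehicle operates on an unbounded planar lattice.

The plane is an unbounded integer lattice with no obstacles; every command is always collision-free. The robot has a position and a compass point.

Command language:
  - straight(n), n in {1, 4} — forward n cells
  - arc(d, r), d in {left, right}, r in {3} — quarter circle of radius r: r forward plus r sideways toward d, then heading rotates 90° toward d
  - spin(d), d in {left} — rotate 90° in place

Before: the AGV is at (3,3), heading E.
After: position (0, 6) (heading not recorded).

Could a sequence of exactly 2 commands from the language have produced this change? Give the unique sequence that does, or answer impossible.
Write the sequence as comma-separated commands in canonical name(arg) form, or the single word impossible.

spin(left), arc(left, 3)

key: order matters: swapping spin(left) and arc(left, 3) lands elsewhere
t0: at (3,3), heading E
1. spin(left) → at (3,3), heading N
2. arc(left, 3) → at (0,6), heading W
uniquely the one of 25 2-step routes that fits.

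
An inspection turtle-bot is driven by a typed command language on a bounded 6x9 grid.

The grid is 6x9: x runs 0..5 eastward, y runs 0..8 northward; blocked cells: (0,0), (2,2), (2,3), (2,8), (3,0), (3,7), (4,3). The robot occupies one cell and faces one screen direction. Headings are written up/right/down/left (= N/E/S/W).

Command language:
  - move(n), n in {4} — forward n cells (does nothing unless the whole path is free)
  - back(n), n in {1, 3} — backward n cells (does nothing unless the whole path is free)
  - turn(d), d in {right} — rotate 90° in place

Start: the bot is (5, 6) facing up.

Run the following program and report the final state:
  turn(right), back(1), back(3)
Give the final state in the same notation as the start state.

start: (5, 6) facing up
[1] after turn(right): (5, 6) facing right
[2] after back(1): (4, 6) facing right
[3] after back(3): (1, 6) facing right

(1, 6) facing right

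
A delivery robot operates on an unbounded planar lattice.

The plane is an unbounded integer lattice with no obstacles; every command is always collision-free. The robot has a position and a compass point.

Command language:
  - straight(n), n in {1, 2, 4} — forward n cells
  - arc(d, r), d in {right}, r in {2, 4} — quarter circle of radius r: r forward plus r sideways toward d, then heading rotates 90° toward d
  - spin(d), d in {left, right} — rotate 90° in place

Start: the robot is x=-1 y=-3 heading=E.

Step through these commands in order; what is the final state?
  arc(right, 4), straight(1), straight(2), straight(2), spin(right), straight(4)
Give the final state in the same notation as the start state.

x=-1 y=-12 heading=W

begin: x=-1 y=-3 heading=E
[1] after arc(right, 4): x=3 y=-7 heading=S
[2] after straight(1): x=3 y=-8 heading=S
[3] after straight(2): x=3 y=-10 heading=S
[4] after straight(2): x=3 y=-12 heading=S
[5] after spin(right): x=3 y=-12 heading=W
[6] after straight(4): x=-1 y=-12 heading=W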